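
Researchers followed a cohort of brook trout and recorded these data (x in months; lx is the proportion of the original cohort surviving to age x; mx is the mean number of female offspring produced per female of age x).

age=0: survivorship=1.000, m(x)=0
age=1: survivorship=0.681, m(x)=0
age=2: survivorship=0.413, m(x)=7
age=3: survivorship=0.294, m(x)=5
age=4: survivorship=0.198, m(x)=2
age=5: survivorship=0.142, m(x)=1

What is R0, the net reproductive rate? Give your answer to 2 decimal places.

4.90

lx·mx by age: 0, 0, 2.891, 1.47, 0.396, 0.142
R0 = Σ lx·mx = 4.899 → 4.90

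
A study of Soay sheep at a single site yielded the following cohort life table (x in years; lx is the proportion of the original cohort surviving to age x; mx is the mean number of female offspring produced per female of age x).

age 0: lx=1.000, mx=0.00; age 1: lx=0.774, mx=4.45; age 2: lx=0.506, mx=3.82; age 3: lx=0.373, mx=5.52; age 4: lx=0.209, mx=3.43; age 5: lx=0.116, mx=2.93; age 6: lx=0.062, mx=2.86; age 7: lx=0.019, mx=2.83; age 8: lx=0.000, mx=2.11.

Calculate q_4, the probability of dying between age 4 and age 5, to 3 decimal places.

q_4 = (l_4 − l_5) / l_4 = (0.209 − 0.116) / 0.209
     = 0.093 / 0.209 = 0.444976… → 0.445

0.445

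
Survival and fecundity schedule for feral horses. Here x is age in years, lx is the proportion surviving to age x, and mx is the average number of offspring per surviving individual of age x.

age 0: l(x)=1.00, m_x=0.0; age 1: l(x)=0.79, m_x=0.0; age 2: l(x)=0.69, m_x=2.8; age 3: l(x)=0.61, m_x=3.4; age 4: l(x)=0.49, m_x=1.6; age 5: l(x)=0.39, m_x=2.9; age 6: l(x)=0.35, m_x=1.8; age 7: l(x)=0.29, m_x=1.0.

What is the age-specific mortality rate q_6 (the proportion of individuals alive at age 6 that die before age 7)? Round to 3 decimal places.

q_6 = (l_6 − l_7) / l_6 = (0.35 − 0.29) / 0.35
     = 0.06 / 0.35 = 0.171429… → 0.171

0.171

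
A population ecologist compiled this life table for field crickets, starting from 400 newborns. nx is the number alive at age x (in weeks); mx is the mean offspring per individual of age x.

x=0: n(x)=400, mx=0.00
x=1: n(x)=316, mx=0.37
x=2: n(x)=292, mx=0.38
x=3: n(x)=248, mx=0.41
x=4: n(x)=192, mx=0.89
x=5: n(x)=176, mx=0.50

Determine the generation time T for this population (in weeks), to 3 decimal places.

3.004

lx = nx/n0 = nx/400: 1, 0.79, 0.73, 0.62, 0.48, 0.44
lx·mx: 0, 0.2923, 0.2774, 0.2542, 0.4272, 0.22 → R0 = 1.4711
x·lx·mx: 0, 0.2923, 0.5548, 0.7626, 1.7088, 1.1 → Σ = 4.4185
T = 4.4185 / 1.4711 = 3.003535… → 3.004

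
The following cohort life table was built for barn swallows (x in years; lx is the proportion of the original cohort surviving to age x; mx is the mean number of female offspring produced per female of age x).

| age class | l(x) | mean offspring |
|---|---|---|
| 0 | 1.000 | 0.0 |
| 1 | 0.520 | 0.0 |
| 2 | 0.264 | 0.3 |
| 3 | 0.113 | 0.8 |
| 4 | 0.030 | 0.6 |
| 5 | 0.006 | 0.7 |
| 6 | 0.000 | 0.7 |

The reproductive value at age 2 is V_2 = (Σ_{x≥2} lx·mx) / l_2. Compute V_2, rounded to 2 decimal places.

0.73

lx·mx for x ≥ 2: 0.0792, 0.0904, 0.018, 0.0042, 0 → sum = 0.1918
V_2 = 0.1918 / l_2 = 0.1918 / 0.264 = 0.726515… → 0.73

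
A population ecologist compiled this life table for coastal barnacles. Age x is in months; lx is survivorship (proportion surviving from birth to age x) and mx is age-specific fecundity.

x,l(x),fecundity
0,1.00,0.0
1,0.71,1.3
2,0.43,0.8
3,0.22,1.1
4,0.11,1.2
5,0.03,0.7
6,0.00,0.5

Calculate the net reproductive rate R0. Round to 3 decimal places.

lx·mx by age: 0, 0.923, 0.344, 0.242, 0.132, 0.021, 0
R0 = Σ lx·mx = 1.662 → 1.662

1.662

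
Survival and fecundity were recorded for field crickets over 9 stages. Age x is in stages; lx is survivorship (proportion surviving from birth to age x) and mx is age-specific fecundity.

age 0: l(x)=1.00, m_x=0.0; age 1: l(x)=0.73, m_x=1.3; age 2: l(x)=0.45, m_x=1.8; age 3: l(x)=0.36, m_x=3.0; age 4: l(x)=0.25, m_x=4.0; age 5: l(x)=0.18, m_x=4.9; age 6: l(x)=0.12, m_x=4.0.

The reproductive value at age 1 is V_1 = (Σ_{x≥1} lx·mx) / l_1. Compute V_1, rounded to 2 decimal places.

7.12

lx·mx for x ≥ 1: 0.949, 0.81, 1.08, 1, 0.882, 0.48 → sum = 5.201
V_1 = 5.201 / l_1 = 5.201 / 0.73 = 7.124658… → 7.12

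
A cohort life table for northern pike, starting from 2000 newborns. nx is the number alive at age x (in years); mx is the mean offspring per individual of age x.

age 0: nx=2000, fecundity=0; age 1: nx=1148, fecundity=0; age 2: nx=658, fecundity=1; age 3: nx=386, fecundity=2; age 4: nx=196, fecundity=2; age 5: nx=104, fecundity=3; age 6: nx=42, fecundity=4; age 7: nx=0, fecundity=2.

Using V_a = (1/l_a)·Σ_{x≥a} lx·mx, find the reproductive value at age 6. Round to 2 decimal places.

lx = nx/n0 = nx/2000: 1, 0.574, 0.329, 0.193, 0.098, 0.052, 0.021, 0
lx·mx for x ≥ 6: 0.084, 0 → sum = 0.084
V_6 = 0.084 / l_6 = 0.084 / 0.021 = 4 → 4.00

4.00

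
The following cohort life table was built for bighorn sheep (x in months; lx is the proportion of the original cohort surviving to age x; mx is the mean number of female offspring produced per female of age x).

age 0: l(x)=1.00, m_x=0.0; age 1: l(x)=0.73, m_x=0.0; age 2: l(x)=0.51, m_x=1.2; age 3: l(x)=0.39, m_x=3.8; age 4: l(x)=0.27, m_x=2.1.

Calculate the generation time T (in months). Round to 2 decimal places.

2.98

lx·mx: 0, 0, 0.612, 1.482, 0.567 → R0 = 2.661
x·lx·mx: 0, 0, 1.224, 4.446, 2.268 → Σ = 7.938
T = 7.938 / 2.661 = 2.983089… → 2.98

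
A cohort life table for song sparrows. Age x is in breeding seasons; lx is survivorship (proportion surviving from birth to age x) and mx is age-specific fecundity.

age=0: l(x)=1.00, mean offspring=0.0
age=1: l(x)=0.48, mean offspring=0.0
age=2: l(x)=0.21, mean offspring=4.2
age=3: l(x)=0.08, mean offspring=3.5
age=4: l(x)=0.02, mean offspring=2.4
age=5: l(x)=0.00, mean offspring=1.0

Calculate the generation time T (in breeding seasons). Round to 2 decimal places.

lx·mx: 0, 0, 0.882, 0.28, 0.048, 0 → R0 = 1.21
x·lx·mx: 0, 0, 1.764, 0.84, 0.192, 0 → Σ = 2.796
T = 2.796 / 1.21 = 2.310744… → 2.31

2.31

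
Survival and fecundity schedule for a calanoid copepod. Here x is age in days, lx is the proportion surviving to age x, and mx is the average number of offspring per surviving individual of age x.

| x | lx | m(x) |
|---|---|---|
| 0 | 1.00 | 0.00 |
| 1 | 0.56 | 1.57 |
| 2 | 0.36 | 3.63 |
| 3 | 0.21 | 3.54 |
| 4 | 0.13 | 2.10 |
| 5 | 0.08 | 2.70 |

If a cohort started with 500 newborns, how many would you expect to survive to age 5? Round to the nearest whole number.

40

Expected survivors = N0 · l_5 = 500 × 0.08 = 40 → 40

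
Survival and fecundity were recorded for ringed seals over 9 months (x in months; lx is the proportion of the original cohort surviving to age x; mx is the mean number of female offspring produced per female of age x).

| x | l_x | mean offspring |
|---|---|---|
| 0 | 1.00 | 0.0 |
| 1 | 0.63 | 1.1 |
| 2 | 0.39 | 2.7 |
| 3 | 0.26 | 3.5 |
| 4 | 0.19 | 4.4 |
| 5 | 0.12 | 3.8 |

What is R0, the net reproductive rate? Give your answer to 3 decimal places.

lx·mx by age: 0, 0.693, 1.053, 0.91, 0.836, 0.456
R0 = Σ lx·mx = 3.948 → 3.948

3.948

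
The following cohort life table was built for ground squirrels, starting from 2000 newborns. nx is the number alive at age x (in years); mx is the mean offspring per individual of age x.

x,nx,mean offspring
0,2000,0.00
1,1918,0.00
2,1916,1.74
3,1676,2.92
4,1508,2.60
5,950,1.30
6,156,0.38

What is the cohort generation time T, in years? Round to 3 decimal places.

lx = nx/n0 = nx/2000: 1, 0.959, 0.958, 0.838, 0.754, 0.475, 0.078
lx·mx: 0, 0, 1.66692, 2.44696, 1.9604, 0.6175, 0.02964 → R0 = 6.72142
x·lx·mx: 0, 0, 3.33384, 7.34088, 7.8416, 3.0875, 0.17784 → Σ = 21.78166
T = 21.78166 / 6.72142 = 3.240634… → 3.241

3.241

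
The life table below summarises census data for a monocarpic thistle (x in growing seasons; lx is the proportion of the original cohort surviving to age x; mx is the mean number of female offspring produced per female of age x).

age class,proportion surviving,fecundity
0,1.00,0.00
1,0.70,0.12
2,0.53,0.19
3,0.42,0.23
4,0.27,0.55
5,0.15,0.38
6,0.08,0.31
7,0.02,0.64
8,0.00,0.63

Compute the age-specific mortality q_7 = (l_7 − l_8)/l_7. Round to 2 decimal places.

1.00

q_7 = (l_7 − l_8) / l_7 = (0.02 − 0) / 0.02
     = 0.02 / 0.02 = 1 → 1.00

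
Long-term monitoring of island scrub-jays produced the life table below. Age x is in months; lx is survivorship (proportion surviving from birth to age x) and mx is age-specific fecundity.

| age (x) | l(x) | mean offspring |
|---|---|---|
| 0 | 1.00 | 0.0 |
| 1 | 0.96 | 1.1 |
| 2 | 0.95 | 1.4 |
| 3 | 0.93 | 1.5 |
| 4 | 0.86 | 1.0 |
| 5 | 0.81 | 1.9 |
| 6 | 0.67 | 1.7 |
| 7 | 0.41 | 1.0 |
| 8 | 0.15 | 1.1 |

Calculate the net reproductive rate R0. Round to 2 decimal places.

lx·mx by age: 0, 1.056, 1.33, 1.395, 0.86, 1.539, 1.139, 0.41, 0.165
R0 = Σ lx·mx = 7.894 → 7.89

7.89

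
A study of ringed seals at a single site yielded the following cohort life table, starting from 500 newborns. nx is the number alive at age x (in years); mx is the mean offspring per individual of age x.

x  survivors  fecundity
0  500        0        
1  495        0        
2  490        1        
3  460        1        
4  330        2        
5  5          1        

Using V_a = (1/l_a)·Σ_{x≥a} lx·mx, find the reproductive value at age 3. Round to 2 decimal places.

lx = nx/n0 = nx/500: 1, 0.99, 0.98, 0.92, 0.66, 0.01
lx·mx for x ≥ 3: 0.92, 1.32, 0.01 → sum = 2.25
V_3 = 2.25 / l_3 = 2.25 / 0.92 = 2.445652… → 2.45

2.45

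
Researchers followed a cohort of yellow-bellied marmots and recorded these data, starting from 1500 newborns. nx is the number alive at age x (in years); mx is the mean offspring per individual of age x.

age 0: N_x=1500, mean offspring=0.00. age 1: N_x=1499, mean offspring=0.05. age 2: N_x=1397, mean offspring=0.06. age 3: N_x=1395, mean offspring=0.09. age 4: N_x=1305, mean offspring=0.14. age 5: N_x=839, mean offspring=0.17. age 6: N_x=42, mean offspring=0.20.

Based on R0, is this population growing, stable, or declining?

declining

lx = nx/n0 = nx/1500: 1, 0.99933…, 0.93133…, 0.93, 0.87, 0.55933…, 0.028
R0 = Σ lx·mx = 0 + 0.049967… + 0.05588… + 0.0837 + 0.1218 + 0.095087… + 0.0056 = 0.412033…
R0 < 1, so the population is declining.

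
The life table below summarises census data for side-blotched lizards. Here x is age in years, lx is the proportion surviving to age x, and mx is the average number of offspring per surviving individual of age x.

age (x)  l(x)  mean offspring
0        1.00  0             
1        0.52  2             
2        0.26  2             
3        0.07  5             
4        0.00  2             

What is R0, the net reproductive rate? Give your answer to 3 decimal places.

lx·mx by age: 0, 1.04, 0.52, 0.35, 0
R0 = Σ lx·mx = 1.91 → 1.910

1.910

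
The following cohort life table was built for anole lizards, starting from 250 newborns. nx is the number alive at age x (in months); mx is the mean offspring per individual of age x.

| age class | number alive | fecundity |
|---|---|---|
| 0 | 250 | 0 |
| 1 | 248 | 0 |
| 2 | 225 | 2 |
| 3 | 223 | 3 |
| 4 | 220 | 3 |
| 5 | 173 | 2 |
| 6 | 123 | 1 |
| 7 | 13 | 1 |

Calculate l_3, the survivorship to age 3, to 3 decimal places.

l_3 = n_3/n_0 = 223/250 = 0.892 → 0.892

0.892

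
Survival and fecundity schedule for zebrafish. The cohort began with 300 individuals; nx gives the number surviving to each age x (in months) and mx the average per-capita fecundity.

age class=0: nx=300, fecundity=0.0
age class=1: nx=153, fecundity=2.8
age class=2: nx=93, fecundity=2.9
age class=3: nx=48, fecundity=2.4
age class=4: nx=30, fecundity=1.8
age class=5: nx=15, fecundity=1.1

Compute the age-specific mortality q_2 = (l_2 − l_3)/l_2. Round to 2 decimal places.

lx = nx/n0 = nx/300: 1, 0.51, 0.31, 0.16, 0.1, 0.05
q_2 = (l_2 − l_3) / l_2 = (0.31 − 0.16) / 0.31
     = 0.15 / 0.31 = 0.483871… → 0.48

0.48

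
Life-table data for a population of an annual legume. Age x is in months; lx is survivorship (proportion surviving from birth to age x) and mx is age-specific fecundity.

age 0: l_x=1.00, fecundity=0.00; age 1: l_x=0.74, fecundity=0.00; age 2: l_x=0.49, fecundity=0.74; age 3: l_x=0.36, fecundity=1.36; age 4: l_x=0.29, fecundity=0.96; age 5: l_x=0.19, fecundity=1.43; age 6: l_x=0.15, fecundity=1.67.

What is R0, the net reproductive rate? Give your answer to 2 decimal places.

1.65

lx·mx by age: 0, 0, 0.3626, 0.4896, 0.2784, 0.2717, 0.2505
R0 = Σ lx·mx = 1.6528 → 1.65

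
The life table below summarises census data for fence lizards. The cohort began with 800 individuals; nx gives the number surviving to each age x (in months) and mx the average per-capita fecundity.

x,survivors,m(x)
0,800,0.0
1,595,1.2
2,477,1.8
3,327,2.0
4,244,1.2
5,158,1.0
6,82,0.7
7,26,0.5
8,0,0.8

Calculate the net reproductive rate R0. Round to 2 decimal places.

3.43

lx = nx/n0 = nx/800: 1, 0.74375, 0.59625, 0.40875, 0.305, 0.1975, 0.1025, 0.0325, 0
lx·mx by age: 0, 0.8925, 1.07325, 0.8175, 0.366, 0.1975, 0.07175, 0.01625, 0
R0 = Σ lx·mx = 3.43475 → 3.43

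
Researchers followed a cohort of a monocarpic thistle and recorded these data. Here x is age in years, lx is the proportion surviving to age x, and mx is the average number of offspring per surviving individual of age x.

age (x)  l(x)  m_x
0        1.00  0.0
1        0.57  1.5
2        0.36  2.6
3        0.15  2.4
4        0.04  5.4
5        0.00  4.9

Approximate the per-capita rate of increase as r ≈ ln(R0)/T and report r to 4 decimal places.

R0 = Σ lx·mx = 0 + 0.855 + 0.936 + 0.36 + 0.216 + 0 = 2.367
Σ x·lx·mx = 4.671; T = 4.671/2.367 = 1.97338…
r ≈ ln(R0)/T = ln(2.367)/1.97338… = 0.436622… → 0.4366

0.4366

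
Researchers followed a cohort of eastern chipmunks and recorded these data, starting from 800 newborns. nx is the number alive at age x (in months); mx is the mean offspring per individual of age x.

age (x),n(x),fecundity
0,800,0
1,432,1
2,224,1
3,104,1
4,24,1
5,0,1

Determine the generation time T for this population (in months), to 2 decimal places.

lx = nx/n0 = nx/800: 1, 0.54, 0.28, 0.13, 0.03, 0
lx·mx: 0, 0.54, 0.28, 0.13, 0.03, 0 → R0 = 0.98
x·lx·mx: 0, 0.54, 0.56, 0.39, 0.12, 0 → Σ = 1.61
T = 1.61 / 0.98 = 1.642857… → 1.64

1.64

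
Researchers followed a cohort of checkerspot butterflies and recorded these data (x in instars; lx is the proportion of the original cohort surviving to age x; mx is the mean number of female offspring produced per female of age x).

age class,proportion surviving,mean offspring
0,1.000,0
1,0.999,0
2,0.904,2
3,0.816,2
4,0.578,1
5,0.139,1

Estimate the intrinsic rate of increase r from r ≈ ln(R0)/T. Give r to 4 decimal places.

R0 = Σ lx·mx = 0 + 0 + 1.808 + 1.632 + 0.578 + 0.139 = 4.157
Σ x·lx·mx = 11.519; T = 11.519/4.157 = 2.77099…
r ≈ ln(R0)/T = ln(4.157)/2.77099… = 0.514182… → 0.5142

0.5142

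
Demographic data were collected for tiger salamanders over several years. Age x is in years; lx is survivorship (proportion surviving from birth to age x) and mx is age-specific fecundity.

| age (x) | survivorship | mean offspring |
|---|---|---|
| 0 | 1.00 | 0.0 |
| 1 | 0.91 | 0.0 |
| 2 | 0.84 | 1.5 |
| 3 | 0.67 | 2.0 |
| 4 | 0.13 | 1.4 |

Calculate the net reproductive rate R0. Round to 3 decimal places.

lx·mx by age: 0, 0, 1.26, 1.34, 0.182
R0 = Σ lx·mx = 2.782 → 2.782

2.782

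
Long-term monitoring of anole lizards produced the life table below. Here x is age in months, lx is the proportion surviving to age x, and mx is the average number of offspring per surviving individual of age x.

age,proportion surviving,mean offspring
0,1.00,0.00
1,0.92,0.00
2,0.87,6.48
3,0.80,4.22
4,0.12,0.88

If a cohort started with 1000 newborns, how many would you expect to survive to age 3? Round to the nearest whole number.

Expected survivors = N0 · l_3 = 1000 × 0.80 = 800 → 800

800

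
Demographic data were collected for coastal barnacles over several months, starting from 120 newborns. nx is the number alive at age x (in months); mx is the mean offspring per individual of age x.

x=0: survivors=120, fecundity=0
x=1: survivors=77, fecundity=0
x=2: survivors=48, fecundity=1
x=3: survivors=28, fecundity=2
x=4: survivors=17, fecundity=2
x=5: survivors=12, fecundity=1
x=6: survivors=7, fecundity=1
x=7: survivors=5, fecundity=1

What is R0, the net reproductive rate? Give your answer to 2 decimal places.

1.35

lx = nx/n0 = nx/120: 1, 0.64167…, 0.4, 0.23333…, 0.14167…, 0.1, 0.05833…, 0.04167…
lx·mx by age: 0, 0, 0.4, 0.466667…, 0.283333…, 0.1, 0.058333…, 0.041667…
R0 = Σ lx·mx = 1.35… → 1.35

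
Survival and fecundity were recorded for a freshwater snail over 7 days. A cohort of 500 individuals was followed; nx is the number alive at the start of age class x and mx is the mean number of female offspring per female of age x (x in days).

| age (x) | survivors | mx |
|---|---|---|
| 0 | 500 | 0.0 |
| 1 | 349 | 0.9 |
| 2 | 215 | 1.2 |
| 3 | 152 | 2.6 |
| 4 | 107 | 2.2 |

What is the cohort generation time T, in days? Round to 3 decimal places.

lx = nx/n0 = nx/500: 1, 0.698, 0.43, 0.304, 0.214
lx·mx: 0, 0.6282, 0.516, 0.7904, 0.4708 → R0 = 2.4054
x·lx·mx: 0, 0.6282, 1.032, 2.3712, 1.8832 → Σ = 5.9146
T = 5.9146 / 2.4054 = 2.458884… → 2.459

2.459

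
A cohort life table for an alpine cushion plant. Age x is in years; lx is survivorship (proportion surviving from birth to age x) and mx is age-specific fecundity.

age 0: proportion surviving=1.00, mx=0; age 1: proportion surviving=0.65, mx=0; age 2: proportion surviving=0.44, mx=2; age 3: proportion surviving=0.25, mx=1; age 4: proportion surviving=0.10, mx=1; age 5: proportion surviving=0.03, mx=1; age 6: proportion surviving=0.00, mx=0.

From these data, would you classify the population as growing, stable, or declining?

R0 = Σ lx·mx = 0 + 0 + 0.88 + 0.25 + 0.1 + 0.03 + 0 = 1.26
R0 > 1, so the population is growing.

growing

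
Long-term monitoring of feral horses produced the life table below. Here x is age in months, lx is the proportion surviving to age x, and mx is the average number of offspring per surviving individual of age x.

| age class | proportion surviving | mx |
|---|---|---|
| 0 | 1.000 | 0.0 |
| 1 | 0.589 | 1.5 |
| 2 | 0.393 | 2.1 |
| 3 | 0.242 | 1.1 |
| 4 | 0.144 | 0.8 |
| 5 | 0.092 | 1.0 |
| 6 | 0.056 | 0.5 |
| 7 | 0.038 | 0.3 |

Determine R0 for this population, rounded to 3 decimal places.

lx·mx by age: 0, 0.8835, 0.8253, 0.2662, 0.1152, 0.092, 0.028, 0.0114
R0 = Σ lx·mx = 2.2216 → 2.222

2.222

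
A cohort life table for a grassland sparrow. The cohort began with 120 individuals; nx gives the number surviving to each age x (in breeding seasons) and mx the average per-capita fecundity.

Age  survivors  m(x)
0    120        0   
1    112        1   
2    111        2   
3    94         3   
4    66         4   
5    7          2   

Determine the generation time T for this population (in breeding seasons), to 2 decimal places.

2.83

lx = nx/n0 = nx/120: 1, 0.93333…, 0.925, 0.78333…, 0.55, 0.05833…
lx·mx: 0, 0.933333…, 1.85, 2.35…, 2.2, 0.116667… → R0 = 7.45…
x·lx·mx: 0, 0.933333…, 3.7, 7.05…, 8.8, 0.583333… → Σ = 21.066667…
T = 21.066667… / 7.45… = 2.82774… → 2.83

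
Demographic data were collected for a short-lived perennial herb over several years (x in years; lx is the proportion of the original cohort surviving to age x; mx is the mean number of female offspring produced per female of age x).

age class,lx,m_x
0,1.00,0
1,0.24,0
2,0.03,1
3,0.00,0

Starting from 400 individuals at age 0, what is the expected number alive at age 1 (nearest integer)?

Expected survivors = N0 · l_1 = 400 × 0.24 = 96 → 96

96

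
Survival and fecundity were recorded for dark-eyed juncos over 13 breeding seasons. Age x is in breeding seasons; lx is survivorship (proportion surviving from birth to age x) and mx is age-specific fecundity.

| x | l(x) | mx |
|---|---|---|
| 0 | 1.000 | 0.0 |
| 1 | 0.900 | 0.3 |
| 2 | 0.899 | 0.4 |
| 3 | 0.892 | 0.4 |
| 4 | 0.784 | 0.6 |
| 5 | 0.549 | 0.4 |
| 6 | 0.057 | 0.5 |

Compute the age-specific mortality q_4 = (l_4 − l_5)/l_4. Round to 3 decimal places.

q_4 = (l_4 − l_5) / l_4 = (0.784 − 0.549) / 0.784
     = 0.235 / 0.784 = 0.299745… → 0.300

0.300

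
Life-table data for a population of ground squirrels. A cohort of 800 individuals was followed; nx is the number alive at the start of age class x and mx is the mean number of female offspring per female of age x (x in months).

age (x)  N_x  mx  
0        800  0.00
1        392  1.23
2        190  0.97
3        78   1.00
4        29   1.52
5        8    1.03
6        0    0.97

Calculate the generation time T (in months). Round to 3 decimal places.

lx = nx/n0 = nx/800: 1, 0.49, 0.2375, 0.0975, 0.03625, 0.01, 0
lx·mx: 0, 0.6027, 0.230375, 0.0975, 0.0551…, 0.0103, 0 → R0 = 0.995975…
x·lx·mx: 0, 0.6027, 0.46075, 0.2925, 0.2204…, 0.0515, 0 → Σ = 1.62785…
T = 1.62785… / 0.995975… = 1.634429… → 1.634

1.634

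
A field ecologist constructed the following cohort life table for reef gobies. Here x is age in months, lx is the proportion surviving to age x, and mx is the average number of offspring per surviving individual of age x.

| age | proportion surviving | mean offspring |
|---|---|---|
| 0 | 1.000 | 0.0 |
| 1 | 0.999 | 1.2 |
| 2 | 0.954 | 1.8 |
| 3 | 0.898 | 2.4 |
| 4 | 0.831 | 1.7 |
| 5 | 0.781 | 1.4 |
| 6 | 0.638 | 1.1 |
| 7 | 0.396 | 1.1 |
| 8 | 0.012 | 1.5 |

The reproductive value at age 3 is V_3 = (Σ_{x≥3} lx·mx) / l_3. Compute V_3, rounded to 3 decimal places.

lx·mx for x ≥ 3: 2.1552, 1.4127, 1.0934, 0.7018, 0.4356, 0.018 → sum = 5.8167
V_3 = 5.8167 / l_3 = 5.8167 / 0.898 = 6.477394… → 6.477

6.477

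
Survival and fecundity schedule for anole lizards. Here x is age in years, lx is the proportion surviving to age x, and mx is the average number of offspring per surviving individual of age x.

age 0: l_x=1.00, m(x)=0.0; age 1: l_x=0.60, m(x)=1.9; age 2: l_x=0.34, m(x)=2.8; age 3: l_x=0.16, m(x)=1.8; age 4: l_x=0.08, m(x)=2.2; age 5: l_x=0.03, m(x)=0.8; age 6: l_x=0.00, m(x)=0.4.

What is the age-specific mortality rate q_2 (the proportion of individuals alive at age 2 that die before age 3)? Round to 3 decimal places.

q_2 = (l_2 − l_3) / l_2 = (0.34 − 0.16) / 0.34
     = 0.18 / 0.34 = 0.529412… → 0.529

0.529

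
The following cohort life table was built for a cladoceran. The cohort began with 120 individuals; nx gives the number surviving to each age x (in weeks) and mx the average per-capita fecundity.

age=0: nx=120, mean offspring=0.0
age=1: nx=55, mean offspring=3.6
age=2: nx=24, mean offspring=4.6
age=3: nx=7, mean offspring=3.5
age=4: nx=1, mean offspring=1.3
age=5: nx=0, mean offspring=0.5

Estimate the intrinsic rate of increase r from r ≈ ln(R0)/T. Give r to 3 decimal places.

lx = nx/n0 = nx/120: 1, 0.45833…, 0.2, 0.05833…, 0.00833…, 0
R0 = Σ lx·mx = 0 + 1.65… + 0.92 + 0.20417… + 0.01083… + 0 = 2.785…
Σ x·lx·mx = 4.145833…; T = 4.145833…/2.785… = 1.48863…
r ≈ ln(R0)/T = ln(2.785…)/1.48863… = 0.68805… → 0.688

0.688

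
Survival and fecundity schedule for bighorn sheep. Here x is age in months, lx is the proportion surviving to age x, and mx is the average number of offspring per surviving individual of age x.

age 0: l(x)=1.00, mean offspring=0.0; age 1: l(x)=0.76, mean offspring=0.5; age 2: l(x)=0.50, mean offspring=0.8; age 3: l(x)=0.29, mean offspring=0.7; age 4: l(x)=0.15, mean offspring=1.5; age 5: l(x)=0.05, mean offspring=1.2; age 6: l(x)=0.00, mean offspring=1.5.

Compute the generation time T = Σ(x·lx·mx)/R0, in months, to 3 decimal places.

2.357

lx·mx: 0, 0.38, 0.4, 0.203, 0.225, 0.06, 0 → R0 = 1.268
x·lx·mx: 0, 0.38, 0.8, 0.609, 0.9, 0.3, 0 → Σ = 2.989
T = 2.989 / 1.268 = 2.357256… → 2.357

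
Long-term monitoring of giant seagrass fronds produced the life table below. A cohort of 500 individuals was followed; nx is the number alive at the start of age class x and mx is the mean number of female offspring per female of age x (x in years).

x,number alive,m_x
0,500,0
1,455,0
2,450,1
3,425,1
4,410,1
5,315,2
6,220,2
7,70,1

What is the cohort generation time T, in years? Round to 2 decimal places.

4.16

lx = nx/n0 = nx/500: 1, 0.91, 0.9, 0.85, 0.82, 0.63, 0.44, 0.14
lx·mx: 0, 0, 0.9, 0.85, 0.82, 1.26, 0.88, 0.14 → R0 = 4.85
x·lx·mx: 0, 0, 1.8, 2.55, 3.28, 6.3, 5.28, 0.98 → Σ = 20.19
T = 20.19 / 4.85 = 4.162887… → 4.16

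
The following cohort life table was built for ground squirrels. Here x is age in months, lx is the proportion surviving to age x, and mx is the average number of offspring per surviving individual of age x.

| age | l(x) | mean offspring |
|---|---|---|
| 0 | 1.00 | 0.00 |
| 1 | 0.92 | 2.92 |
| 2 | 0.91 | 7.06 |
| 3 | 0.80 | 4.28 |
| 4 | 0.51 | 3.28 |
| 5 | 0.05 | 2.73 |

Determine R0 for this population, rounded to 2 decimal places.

14.34

lx·mx by age: 0, 2.6864, 6.4246, 3.424, 1.6728, 0.1365
R0 = Σ lx·mx = 14.3443 → 14.34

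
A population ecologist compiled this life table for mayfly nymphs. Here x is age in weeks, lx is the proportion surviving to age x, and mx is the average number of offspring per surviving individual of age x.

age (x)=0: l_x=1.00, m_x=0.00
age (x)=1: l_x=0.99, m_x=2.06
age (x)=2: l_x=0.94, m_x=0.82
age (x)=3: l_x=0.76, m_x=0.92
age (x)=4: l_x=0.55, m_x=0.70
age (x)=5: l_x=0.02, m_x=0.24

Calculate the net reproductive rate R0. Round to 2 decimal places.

3.90

lx·mx by age: 0, 2.0394, 0.7708, 0.6992, 0.385, 0.0048
R0 = Σ lx·mx = 3.8992 → 3.90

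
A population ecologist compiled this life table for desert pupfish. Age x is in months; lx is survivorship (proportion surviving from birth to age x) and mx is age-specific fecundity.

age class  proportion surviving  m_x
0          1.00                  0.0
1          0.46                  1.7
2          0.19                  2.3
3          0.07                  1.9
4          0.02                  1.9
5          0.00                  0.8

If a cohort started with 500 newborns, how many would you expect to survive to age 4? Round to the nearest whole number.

10

Expected survivors = N0 · l_4 = 500 × 0.02 = 10 → 10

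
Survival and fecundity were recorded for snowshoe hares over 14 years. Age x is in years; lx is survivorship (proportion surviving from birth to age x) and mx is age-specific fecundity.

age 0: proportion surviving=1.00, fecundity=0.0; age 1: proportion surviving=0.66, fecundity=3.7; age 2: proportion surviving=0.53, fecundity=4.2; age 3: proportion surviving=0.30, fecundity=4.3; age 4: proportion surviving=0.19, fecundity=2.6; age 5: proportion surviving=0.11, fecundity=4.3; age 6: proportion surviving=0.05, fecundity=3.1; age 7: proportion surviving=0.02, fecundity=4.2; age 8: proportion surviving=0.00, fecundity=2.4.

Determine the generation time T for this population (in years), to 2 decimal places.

lx·mx: 0, 2.442, 2.226, 1.29, 0.494, 0.473, 0.155, 0.084, 0 → R0 = 7.164
x·lx·mx: 0, 2.442, 4.452, 3.87, 1.976, 2.365, 0.93, 0.588, 0 → Σ = 16.623
T = 16.623 / 7.164 = 2.320352… → 2.32

2.32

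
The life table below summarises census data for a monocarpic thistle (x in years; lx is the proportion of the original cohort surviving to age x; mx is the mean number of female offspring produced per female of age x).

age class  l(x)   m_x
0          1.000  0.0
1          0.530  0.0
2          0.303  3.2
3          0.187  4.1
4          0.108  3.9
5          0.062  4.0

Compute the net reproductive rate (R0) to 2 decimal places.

2.41

lx·mx by age: 0, 0, 0.9696, 0.7667, 0.4212, 0.248
R0 = Σ lx·mx = 2.4055 → 2.41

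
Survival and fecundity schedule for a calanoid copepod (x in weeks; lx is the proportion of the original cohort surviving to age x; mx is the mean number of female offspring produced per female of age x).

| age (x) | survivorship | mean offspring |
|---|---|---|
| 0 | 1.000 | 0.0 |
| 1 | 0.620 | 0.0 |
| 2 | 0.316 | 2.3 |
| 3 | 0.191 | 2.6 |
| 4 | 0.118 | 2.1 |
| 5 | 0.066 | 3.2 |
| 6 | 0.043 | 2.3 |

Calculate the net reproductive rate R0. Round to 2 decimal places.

lx·mx by age: 0, 0, 0.7268, 0.4966, 0.2478, 0.2112, 0.0989
R0 = Σ lx·mx = 1.7813 → 1.78

1.78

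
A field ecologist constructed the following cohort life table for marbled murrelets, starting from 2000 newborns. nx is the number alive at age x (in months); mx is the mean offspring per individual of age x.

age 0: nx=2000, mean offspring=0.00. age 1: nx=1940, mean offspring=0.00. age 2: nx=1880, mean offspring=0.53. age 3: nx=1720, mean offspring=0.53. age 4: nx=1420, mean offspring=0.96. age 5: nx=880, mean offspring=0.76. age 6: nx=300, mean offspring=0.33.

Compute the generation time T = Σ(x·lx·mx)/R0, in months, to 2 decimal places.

lx = nx/n0 = nx/2000: 1, 0.97, 0.94, 0.86, 0.71, 0.44, 0.15
lx·mx: 0, 0, 0.4982, 0.4558, 0.6816, 0.3344, 0.0495 → R0 = 2.0195
x·lx·mx: 0, 0, 0.9964, 1.3674, 2.7264, 1.672, 0.297 → Σ = 7.0592
T = 7.0592 / 2.0195 = 3.495519… → 3.50

3.50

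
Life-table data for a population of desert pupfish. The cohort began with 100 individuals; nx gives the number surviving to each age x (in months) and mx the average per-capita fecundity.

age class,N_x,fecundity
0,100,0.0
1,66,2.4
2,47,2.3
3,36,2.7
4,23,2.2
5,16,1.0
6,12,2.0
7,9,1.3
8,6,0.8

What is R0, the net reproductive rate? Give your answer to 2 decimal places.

4.71

lx = nx/n0 = nx/100: 1, 0.66, 0.47, 0.36, 0.23, 0.16, 0.12, 0.09, 0.06
lx·mx by age: 0, 1.584, 1.081, 0.972, 0.506, 0.16, 0.24, 0.117, 0.048
R0 = Σ lx·mx = 4.708 → 4.71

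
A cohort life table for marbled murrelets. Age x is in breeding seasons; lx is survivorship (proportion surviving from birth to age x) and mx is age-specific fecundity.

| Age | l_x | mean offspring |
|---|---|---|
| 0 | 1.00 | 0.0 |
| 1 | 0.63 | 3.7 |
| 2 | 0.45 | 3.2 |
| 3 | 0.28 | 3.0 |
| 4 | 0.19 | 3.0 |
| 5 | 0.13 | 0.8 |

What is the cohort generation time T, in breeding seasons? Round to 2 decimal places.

1.99

lx·mx: 0, 2.331, 1.44, 0.84, 0.57, 0.104 → R0 = 5.285
x·lx·mx: 0, 2.331, 2.88, 2.52, 2.28, 0.52 → Σ = 10.531
T = 10.531 / 5.285 = 1.992621… → 1.99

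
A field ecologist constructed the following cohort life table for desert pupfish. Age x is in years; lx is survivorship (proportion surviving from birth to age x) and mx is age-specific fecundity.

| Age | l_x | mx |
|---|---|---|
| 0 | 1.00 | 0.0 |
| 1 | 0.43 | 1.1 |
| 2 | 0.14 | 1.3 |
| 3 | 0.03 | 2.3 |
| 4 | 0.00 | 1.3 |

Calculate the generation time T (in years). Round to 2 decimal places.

lx·mx: 0, 0.473, 0.182, 0.069, 0 → R0 = 0.724
x·lx·mx: 0, 0.473, 0.364, 0.207, 0 → Σ = 1.044
T = 1.044 / 0.724 = 1.441989… → 1.44

1.44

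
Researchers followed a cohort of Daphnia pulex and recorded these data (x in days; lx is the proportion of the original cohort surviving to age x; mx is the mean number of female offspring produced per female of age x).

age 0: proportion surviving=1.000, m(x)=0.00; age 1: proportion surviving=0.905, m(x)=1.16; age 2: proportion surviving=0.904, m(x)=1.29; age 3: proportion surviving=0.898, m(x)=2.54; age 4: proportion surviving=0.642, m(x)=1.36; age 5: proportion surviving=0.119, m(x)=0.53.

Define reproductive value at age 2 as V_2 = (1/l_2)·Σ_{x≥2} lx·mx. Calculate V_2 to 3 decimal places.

lx·mx for x ≥ 2: 1.16616, 2.28092, 0.87312, 0.06307 → sum = 4.38327
V_2 = 4.38327 / l_2 = 4.38327 / 0.904 = 4.84875 → 4.849

4.849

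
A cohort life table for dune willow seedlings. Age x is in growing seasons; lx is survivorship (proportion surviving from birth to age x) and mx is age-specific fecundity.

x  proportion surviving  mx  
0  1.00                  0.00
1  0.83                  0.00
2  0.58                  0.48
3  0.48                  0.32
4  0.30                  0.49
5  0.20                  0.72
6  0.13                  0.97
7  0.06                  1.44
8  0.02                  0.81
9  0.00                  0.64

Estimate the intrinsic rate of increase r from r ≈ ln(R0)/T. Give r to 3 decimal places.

R0 = Σ lx·mx = 0 + 0 + 0.2784 + 0.1536 + 0.147 + 0.144 + 0.1261 + 0.0864 + 0.0162 + 0 = 0.9517
Σ x·lx·mx = 3.8166; T = 3.8166/0.9517 = 4.0103…
r ≈ ln(R0)/T = ln(0.9517)/4.0103… = -0.01234… → -0.012

-0.012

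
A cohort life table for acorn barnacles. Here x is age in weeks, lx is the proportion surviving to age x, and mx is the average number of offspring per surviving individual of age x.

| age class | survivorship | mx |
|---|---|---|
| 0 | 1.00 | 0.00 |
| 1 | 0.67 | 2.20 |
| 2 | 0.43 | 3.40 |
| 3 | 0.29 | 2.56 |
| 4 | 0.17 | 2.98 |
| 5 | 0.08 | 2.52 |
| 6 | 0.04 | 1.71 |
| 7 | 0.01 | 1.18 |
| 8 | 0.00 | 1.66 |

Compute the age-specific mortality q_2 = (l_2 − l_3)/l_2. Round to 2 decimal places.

q_2 = (l_2 − l_3) / l_2 = (0.43 − 0.29) / 0.43
     = 0.14 / 0.43 = 0.325581… → 0.33

0.33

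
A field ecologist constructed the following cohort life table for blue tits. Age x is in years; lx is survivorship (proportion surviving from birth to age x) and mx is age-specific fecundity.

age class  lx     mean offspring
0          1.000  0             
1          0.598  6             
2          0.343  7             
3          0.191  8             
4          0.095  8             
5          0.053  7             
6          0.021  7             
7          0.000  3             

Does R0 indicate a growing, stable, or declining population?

growing

R0 = Σ lx·mx = 0 + 3.588 + 2.401 + 1.528 + 0.76 + 0.371 + 0.147 + 0 = 8.795
R0 > 1, so the population is growing.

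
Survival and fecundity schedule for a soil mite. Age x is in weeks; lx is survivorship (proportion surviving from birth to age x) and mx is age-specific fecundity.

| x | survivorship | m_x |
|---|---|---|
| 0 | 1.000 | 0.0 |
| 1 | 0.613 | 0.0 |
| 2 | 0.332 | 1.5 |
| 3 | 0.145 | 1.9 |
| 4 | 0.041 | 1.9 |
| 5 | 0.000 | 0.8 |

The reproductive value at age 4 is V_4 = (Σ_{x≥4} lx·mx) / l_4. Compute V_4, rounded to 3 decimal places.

lx·mx for x ≥ 4: 0.0779, 0 → sum = 0.0779
V_4 = 0.0779 / l_4 = 0.0779 / 0.041 = 1.9 → 1.900

1.900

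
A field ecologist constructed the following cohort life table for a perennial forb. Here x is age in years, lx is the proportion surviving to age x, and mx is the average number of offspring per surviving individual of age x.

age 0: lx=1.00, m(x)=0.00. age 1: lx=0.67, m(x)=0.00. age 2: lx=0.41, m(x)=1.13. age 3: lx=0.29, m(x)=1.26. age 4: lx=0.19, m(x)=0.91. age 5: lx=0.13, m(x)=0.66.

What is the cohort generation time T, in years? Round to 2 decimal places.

lx·mx: 0, 0, 0.4633, 0.3654, 0.1729, 0.0858 → R0 = 1.0874
x·lx·mx: 0, 0, 0.9266, 1.0962, 0.6916, 0.429 → Σ = 3.1434
T = 3.1434 / 1.0874 = 2.890749… → 2.89

2.89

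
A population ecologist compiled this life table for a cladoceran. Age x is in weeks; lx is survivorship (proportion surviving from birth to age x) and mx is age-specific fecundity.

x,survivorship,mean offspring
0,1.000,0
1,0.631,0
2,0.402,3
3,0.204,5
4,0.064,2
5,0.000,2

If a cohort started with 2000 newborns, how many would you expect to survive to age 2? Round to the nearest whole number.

Expected survivors = N0 · l_2 = 2000 × 0.402 = 804 → 804

804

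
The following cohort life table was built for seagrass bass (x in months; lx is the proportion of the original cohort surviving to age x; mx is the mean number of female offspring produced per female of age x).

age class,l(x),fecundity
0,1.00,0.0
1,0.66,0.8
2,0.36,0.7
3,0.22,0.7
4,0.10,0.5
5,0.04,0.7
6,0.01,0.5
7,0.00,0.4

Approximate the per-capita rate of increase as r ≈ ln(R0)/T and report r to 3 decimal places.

0.009

R0 = Σ lx·mx = 0 + 0.528 + 0.252 + 0.154 + 0.05 + 0.028 + 0.005 + 0 = 1.017
Σ x·lx·mx = 1.864; T = 1.864/1.017 = 1.83284…
r ≈ ln(R0)/T = ln(1.017)/1.83284… = 0.0092… → 0.009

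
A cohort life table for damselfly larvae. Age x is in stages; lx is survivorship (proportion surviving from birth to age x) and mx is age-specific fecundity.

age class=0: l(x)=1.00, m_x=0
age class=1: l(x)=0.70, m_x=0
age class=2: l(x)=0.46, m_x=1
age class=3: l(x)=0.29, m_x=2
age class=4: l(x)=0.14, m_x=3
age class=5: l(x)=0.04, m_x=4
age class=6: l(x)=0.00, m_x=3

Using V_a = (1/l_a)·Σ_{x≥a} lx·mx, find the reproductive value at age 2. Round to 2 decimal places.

3.52

lx·mx for x ≥ 2: 0.46, 0.58, 0.42, 0.16, 0 → sum = 1.62
V_2 = 1.62 / l_2 = 1.62 / 0.46 = 3.521739… → 3.52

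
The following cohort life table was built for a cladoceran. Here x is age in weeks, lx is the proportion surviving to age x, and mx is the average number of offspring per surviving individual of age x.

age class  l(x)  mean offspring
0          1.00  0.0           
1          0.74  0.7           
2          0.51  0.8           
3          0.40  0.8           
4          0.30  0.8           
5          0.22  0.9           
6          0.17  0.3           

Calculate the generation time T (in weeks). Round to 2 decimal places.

lx·mx: 0, 0.518, 0.408, 0.32, 0.24, 0.198, 0.051 → R0 = 1.735
x·lx·mx: 0, 0.518, 0.816, 0.96, 0.96, 0.99, 0.306 → Σ = 4.55
T = 4.55 / 1.735 = 2.622478… → 2.62

2.62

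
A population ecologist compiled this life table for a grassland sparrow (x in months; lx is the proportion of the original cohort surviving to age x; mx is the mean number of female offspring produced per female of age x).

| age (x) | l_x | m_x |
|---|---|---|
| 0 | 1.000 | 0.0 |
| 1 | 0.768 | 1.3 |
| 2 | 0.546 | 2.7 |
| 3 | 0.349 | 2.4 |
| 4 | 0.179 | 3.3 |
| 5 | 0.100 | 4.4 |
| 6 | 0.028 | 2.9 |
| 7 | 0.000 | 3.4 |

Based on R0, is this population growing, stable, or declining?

R0 = Σ lx·mx = 0 + 0.9984 + 1.4742 + 0.8376 + 0.5907 + 0.44 + 0.0812 + 0 = 4.4221
R0 > 1, so the population is growing.

growing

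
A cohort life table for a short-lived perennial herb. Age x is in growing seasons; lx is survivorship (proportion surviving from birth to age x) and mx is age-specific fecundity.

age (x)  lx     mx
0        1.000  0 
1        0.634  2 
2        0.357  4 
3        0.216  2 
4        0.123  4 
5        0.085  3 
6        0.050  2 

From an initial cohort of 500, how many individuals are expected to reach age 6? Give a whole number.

Expected survivors = N0 · l_6 = 500 × 0.050 = 25 → 25

25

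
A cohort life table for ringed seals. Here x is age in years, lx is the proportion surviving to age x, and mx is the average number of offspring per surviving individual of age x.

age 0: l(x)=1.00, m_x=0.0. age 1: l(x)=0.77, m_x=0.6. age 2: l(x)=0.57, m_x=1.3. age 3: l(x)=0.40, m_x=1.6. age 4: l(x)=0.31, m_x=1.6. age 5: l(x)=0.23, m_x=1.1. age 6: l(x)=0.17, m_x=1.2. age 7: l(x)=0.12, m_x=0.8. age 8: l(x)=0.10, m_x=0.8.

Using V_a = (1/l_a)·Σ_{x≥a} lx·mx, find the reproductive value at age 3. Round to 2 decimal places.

4.42

lx·mx for x ≥ 3: 0.64, 0.496, 0.253, 0.204, 0.096, 0.08 → sum = 1.769
V_3 = 1.769 / l_3 = 1.769 / 0.4 = 4.4225 → 4.42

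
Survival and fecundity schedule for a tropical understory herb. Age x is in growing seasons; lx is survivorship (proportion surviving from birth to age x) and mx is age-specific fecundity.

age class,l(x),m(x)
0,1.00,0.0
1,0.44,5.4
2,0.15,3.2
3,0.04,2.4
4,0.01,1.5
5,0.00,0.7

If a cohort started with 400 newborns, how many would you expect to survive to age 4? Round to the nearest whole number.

Expected survivors = N0 · l_4 = 400 × 0.01 = 4 → 4

4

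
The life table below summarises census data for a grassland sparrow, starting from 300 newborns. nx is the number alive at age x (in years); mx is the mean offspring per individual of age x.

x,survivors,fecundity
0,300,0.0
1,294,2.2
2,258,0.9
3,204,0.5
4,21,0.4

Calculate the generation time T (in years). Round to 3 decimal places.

1.466

lx = nx/n0 = nx/300: 1, 0.98, 0.86, 0.68, 0.07
lx·mx: 0, 2.156, 0.774, 0.34, 0.028 → R0 = 3.298
x·lx·mx: 0, 2.156, 1.548, 1.02, 0.112 → Σ = 4.836
T = 4.836 / 3.298 = 1.466343… → 1.466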